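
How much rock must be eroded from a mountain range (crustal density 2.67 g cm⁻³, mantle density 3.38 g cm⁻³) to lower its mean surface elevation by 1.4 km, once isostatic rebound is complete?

6.66 km

Net drop Δ = e − u = e − e ρ_c/ρ_m = e (ρ_m − ρ_c)/ρ_m.
e = Δ ρ_m/(ρ_m − ρ_c) = 1.4 km × 3.38/0.71 = 6.66 km.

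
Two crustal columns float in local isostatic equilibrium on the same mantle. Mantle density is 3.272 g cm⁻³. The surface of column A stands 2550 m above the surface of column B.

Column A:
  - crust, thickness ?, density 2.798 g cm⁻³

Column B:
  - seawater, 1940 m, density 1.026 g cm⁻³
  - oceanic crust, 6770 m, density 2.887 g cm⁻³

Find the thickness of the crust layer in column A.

32300 m

Take the compensation level at the base of the deeper column (depth z_c below the surface of column A) and equate Σ ρ_i t_i down to z_c; mantle fills any gap and the z_c terms cancel.
Column A: x×2.798 + (z_c − 0 − x)×3.272
Column B: 2550×0 + 1940×1.026 + 6770×2.887 + (z_c − 2550 − 8710)×3.272
The z_c×3.272 term appears on both sides and cancels. Collect the known terms of each column as K = Σ(ρt)_known − 3.272 × (depth of known layers): K_A = 0 − 3.272×0 = 0; K_B = 21535.43 − 3.272×(2550 + 8710) = −15307.29.
Balance: K_A − x×(3.272 − 2.798) = K_B, so x = (K_A − K_B)/(3.272 − 2.798) = 15307.3/0.474 = 32300 m.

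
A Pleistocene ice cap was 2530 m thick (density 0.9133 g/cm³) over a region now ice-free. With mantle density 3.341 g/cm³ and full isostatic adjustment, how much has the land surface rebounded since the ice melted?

692 m

Removing the load lets mantle flow back in; uplift u satisfies ρ_ice t = ρ_m u.
u = t ρ_ice/ρ_m = 2530 m × 0.9133/3.341 = 692 m.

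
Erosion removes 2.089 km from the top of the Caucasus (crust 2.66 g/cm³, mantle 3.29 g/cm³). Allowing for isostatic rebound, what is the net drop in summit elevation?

0.4 km

Rebound u = e ρ_c/ρ_m = 2.089 km × 2.66/3.29 = 1.689 km.
Net surface drop = e − u = 2.089 km − 1.689 km = e (ρ_m − ρ_c)/ρ_m = 0.4 km.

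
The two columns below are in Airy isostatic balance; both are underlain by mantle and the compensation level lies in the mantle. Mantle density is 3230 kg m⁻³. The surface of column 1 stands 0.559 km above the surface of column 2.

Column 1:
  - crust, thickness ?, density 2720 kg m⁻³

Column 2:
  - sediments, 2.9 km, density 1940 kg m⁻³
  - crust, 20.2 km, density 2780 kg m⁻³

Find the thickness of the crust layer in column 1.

Take the compensation level at the base of the deeper column (depth z_c below the surface of column 1) and equate Σ ρ_i t_i down to z_c; mantle fills any gap and the z_c terms cancel.
Column 1: x×2720 + (z_c − 0 − x)×3230
Column 2: 0.559×0 + 2.9×1940 + 20.2×2780 + (z_c − 0.559 − 23.1)×3230
The z_c×3230 term appears on both sides and cancels. Collect the known terms of each column as K = Σ(ρt)_known − 3230 × (depth of known layers): K_1 = 0 − 3230×0 = 0; K_2 = 61782 − 3230×(0.559 + 23.1) = −14636.57.
Balance: K_1 − x×(3230 − 2720) = K_2, so x = (K_1 − K_2)/(3230 − 2720) = 14636.6/510 = 28.7 km.

28.7 km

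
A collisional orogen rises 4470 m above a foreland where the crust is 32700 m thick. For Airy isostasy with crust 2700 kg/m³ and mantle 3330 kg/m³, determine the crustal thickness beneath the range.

Root depth r = h ρ_c / (ρ_m − ρ_c) = 4470 m × 2700 / 630 = 19160 m.
Total thickness = T + h + r = 32700 m + 4470 m + 19160 m = 56300 m.

56300 m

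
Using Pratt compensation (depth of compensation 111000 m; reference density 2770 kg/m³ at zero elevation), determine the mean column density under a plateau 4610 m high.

Pratt balance: ρ_ref D = ρ (D + h).
ρ = ρ_ref D/(D + h) = 2770 × 111000 m/(111000 m + 4610 m) = 2660 kg/m³.

2660 kg/m³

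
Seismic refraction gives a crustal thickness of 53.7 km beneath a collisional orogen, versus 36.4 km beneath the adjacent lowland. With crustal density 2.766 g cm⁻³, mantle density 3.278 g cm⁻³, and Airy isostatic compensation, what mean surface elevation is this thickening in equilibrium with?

2.7 km

Excess crust Δ = 53.7 km − 36.4 km = 17.3 km, split between elevation h and root r with h + r = Δ.
Airy balance ρ_c h = (ρ_m − ρ_c) r gives r = h ρ_c/(ρ_m − ρ_c), so h (1 + ρ_c/(ρ_m − ρ_c)) = Δ, i.e. h = Δ (ρ_m − ρ_c)/ρ_m.
h = 17.3 km × 0.512/3.278 = 2.7 km.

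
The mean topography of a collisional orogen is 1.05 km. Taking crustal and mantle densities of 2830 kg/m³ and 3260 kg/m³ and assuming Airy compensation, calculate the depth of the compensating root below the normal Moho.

Isostatic balance requires: the weight of the topography is balanced by the buoyancy of the root, ρ_c h = (ρ_m − ρ_c) r.
r = h · ρ_c / (ρ_m − ρ_c) = 1.05 km × 2830 / (3260 − 2830) = 6.91 km.

6.91 km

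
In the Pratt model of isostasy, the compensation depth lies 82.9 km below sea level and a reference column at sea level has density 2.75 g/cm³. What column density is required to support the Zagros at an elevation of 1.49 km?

2.7 g/cm³

Pratt balance: ρ_ref D = ρ (D + h).
ρ = ρ_ref D/(D + h) = 2.75 × 82.9 km/(82.9 km + 1.49 km) = 2.7 g/cm³.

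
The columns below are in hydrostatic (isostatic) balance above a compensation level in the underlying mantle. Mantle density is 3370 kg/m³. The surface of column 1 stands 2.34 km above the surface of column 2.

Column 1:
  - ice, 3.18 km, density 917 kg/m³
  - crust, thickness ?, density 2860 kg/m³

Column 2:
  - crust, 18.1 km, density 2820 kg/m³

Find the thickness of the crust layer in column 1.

Take the compensation level at the base of the deeper column (depth z_c below the surface of column 1) and equate Σ ρ_i t_i down to z_c; mantle fills any gap and the z_c terms cancel.
Column 1: 3.18×917 + x×2860 + (z_c − 3.18 − x)×3370
Column 2: 2.34×0 + 18.1×2820 + (z_c − 2.34 − 18.1)×3370
The z_c×3370 term appears on both sides and cancels. Collect the known terms of each column as K = Σ(ρt)_known − 3370 × (depth of known layers): K_1 = 2916.06 − 3370×3.18 = −7800.54; K_2 = 51042 − 3370×(2.34 + 18.1) = −17840.8.
Balance: K_1 − x×(3370 − 2860) = K_2, so x = (K_1 − K_2)/(3370 − 2860) = 10040.3/510 = 19.7 km.

19.7 km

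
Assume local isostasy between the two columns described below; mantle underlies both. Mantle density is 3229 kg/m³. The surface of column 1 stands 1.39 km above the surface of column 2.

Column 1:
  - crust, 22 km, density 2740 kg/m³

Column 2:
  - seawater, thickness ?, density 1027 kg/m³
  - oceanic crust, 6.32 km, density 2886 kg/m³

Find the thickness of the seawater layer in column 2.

Take the compensation level at the base of the deeper column (depth z_c below the surface of column 1) and equate Σ ρ_i t_i down to z_c; mantle fills any gap and the z_c terms cancel.
Column 1: 22×2740 + (z_c − 22)×3229
Column 2: 1.39×0 + x×1027 + 6.32×2886 + (z_c − 1.39 − 6.32 − x)×3229
The z_c×3229 term appears on both sides and cancels. Collect the known terms of each column as K = Σ(ρt)_known − 3229 × (depth of known layers): K_1 = 60280 − 3229×22 = −10758; K_2 = 18239.52 − 3229×(1.39 + 6.32) = −6656.07.
Balance: K_1 = K_2 − x×(3229 − 1027), so x = (K_2 − K_1)/(3229 − 1027) = 4101.93/2202 = 1.86 km.

1.86 km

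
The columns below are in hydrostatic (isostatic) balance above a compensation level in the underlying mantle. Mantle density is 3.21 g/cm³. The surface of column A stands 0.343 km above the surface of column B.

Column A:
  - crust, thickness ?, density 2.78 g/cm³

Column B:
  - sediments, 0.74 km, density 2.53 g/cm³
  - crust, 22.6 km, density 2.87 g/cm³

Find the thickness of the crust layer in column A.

21.6 km

Take the compensation level at the base of the deeper column (depth z_c below the surface of column A) and equate Σ ρ_i t_i down to z_c; mantle fills any gap and the z_c terms cancel.
Column A: x×2.78 + (z_c − 0 − x)×3.21
Column B: 0.343×0 + 0.74×2.53 + 22.6×2.87 + (z_c − 0.343 − 23.34)×3.21
The z_c×3.21 term appears on both sides and cancels. Collect the known terms of each column as K = Σ(ρt)_known − 3.21 × (depth of known layers): K_A = 0 − 3.21×0 = 0; K_B = 66.7342 − 3.21×(0.343 + 23.34) = −9.28823.
Balance: K_A − x×(3.21 − 2.78) = K_B, so x = (K_A − K_B)/(3.21 − 2.78) = 9.28823/0.43 = 21.6 km.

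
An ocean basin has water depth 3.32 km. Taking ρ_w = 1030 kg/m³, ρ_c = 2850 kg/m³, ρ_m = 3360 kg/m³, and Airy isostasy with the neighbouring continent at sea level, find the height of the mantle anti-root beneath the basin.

11.8 km

By Archimedes' principle applied to the lithosphere: replacing crust with seawater at the top is compensated by replacing crust with mantle at the base: d (ρ_c − ρ_w) = a (ρ_m − ρ_c).
a = d (ρ_c − ρ_w)/(ρ_m − ρ_c) = 3.32 km × 1820/510 = 11.8 km.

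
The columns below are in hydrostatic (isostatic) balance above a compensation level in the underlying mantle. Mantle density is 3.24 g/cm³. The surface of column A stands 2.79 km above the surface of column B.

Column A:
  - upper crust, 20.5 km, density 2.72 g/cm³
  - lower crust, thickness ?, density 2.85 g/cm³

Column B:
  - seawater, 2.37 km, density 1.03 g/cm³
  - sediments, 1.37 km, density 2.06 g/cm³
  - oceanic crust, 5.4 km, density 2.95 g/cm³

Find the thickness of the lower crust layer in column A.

17.4 km

Take the compensation level at the base of the deeper column (depth z_c below the surface of column A) and equate Σ ρ_i t_i down to z_c; mantle fills any gap and the z_c terms cancel.
Column A: 20.5×2.72 + x×2.85 + (z_c − 20.5 − x)×3.24
Column B: 2.79×0 + 2.37×1.03 + 1.37×2.06 + 5.4×2.95 + (z_c − 2.79 − 9.14)×3.24
The z_c×3.24 term appears on both sides and cancels. Collect the known terms of each column as K = Σ(ρt)_known − 3.24 × (depth of known layers): K_A = 55.76 − 3.24×20.5 = −10.66; K_B = 21.1933 − 3.24×(2.79 + 9.14) = −17.4599.
Balance: K_A − x×(3.24 − 2.85) = K_B, so x = (K_A − K_B)/(3.24 − 2.85) = 6.7999/0.39 = 17.4 km.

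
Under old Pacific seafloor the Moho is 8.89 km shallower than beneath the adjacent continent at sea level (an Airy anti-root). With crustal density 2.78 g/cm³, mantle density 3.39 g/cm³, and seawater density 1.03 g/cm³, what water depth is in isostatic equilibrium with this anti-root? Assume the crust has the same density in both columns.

3.1 km

Replacing a thickness d of crust by seawater at the top must be balanced by replacing crust with mantle at the base: d (ρ_c − ρ_w) = a (ρ_m − ρ_c).
d = a (ρ_m − ρ_c)/(ρ_c − ρ_w) = 8.89 km × 0.61/1.75 = 3.1 km.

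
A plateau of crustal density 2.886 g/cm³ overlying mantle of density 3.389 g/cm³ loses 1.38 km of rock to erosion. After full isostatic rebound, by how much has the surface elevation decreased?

0.205 km

Rebound u = e ρ_c/ρ_m = 1.38 km × 2.886/3.389 = 1.175 km.
Net surface drop = e − u = 1.38 km − 1.175 km = e (ρ_m − ρ_c)/ρ_m = 0.205 km.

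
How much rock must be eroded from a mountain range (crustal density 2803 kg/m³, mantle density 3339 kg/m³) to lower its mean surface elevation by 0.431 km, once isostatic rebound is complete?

Net drop Δ = e − u = e − e ρ_c/ρ_m = e (ρ_m − ρ_c)/ρ_m.
e = Δ ρ_m/(ρ_m − ρ_c) = 0.431 km × 3339/536 = 2.68 km.

2.68 km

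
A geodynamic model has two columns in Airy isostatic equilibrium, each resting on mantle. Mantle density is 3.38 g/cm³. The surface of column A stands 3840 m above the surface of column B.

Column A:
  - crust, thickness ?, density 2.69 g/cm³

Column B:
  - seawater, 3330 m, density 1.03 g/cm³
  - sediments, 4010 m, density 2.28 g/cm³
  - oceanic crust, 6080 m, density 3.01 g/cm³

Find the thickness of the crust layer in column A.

39800 m

Take the compensation level at the base of the deeper column (depth z_c below the surface of column A) and equate Σ ρ_i t_i down to z_c; mantle fills any gap and the z_c terms cancel.
Column A: x×2.69 + (z_c − 0 − x)×3.38
Column B: 3840×0 + 3330×1.03 + 4010×2.28 + 6080×3.01 + (z_c − 3840 − 13420)×3.38
The z_c×3.38 term appears on both sides and cancels. Collect the known terms of each column as K = Σ(ρt)_known − 3.38 × (depth of known layers): K_A = 0 − 3.38×0 = 0; K_B = 30873.5 − 3.38×(3840 + 13420) = −27465.3.
Balance: K_A − x×(3.38 − 2.69) = K_B, so x = (K_A − K_B)/(3.38 − 2.69) = 27465.3/0.69 = 39800 m.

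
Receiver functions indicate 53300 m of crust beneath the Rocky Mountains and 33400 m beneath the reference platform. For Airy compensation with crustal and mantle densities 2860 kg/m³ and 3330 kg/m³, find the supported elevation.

Excess crust Δ = 53300 m − 33400 m = 19900 m, split between elevation h and root r with h + r = Δ.
Airy balance ρ_c h = (ρ_m − ρ_c) r gives r = h ρ_c/(ρ_m − ρ_c), so h (1 + ρ_c/(ρ_m − ρ_c)) = Δ, i.e. h = Δ (ρ_m − ρ_c)/ρ_m.
h = 19900 m × 470/3330 = 2810 m.

2810 m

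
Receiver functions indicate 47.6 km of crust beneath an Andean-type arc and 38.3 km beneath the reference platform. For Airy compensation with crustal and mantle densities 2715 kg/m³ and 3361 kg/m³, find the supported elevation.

1.79 km

Excess crust Δ = 47.6 km − 38.3 km = 9.3 km, split between elevation h and root r with h + r = Δ.
Airy balance ρ_c h = (ρ_m − ρ_c) r gives r = h ρ_c/(ρ_m − ρ_c), so h (1 + ρ_c/(ρ_m − ρ_c)) = Δ, i.e. h = Δ (ρ_m − ρ_c)/ρ_m.
h = 9.3 km × 646/3361 = 1.79 km.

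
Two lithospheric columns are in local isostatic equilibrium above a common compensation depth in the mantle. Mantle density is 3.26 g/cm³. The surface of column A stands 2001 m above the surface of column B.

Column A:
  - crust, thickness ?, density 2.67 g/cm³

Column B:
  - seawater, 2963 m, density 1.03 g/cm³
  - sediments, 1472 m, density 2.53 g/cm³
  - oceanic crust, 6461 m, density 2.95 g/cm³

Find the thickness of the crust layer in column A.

27500 m

Take the compensation level at the base of the deeper column (depth z_c below the surface of column A) and equate Σ ρ_i t_i down to z_c; mantle fills any gap and the z_c terms cancel.
Column A: x×2.67 + (z_c − 0 − x)×3.26
Column B: 2001×0 + 2963×1.03 + 1472×2.53 + 6461×2.95 + (z_c − 2001 − 10896)×3.26
The z_c×3.26 term appears on both sides and cancels. Collect the known terms of each column as K = Σ(ρt)_known − 3.26 × (depth of known layers): K_A = 0 − 3.26×0 = 0; K_B = 25836 − 3.26×(2001 + 10896) = −16208.22.
Balance: K_A − x×(3.26 − 2.67) = K_B, so x = (K_A − K_B)/(3.26 − 2.67) = 16208.2/0.59 = 27500 m.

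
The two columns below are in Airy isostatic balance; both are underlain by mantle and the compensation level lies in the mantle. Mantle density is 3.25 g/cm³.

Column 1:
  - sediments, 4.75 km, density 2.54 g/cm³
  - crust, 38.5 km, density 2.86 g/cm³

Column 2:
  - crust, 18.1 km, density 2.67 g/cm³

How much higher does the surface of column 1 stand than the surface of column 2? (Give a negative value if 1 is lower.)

2.43 km

For any compensation level in the mantle, the mantle terms cancel and isostasy reduces to e = (Σt_1 − Σt_2) − (Σ(ρt)_1 − Σ(ρt)_2) / ρ_m.
Σt_1 = 43.25 km; Σt_2 = 18.1 km; Σ(ρt)_1 = 122.175; Σ(ρt)_2 = 48.327 (in km·g/cm³).
e = (43.25 − 18.1) − (122.175 − 48.327) / 3.25 = 2.43 km.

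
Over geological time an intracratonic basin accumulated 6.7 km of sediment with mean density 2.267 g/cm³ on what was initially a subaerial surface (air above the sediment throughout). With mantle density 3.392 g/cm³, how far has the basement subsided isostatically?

4.48 km

Subaerial load: s = t ρ_sed / ρ_m = 6.7 km × 2.267/3.392 = 4.48 km.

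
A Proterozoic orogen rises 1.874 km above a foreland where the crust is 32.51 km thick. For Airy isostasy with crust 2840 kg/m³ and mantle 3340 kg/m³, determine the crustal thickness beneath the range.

Root depth r = h ρ_c / (ρ_m − ρ_c) = 1.874 km × 2840 / 500 = 10.64 km.
Total thickness = T + h + r = 32.51 km + 1.874 km + 10.64 km = 45 km.

45 km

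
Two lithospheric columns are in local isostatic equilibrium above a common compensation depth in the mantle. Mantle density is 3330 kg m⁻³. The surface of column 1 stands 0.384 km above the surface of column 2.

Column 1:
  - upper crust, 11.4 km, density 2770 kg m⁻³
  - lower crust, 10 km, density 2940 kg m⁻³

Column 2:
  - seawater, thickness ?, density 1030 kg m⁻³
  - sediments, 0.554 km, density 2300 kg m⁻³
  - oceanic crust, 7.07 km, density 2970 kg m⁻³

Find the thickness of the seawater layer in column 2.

2.56 km

Take the compensation level at the base of the deeper column (depth z_c below the surface of column 1) and equate Σ ρ_i t_i down to z_c; mantle fills any gap and the z_c terms cancel.
Column 1: 11.4×2770 + 10×2940 + (z_c − 21.4)×3330
Column 2: 0.384×0 + x×1030 + 0.554×2300 + 7.07×2970 + (z_c − 0.384 − 7.624 − x)×3330
The z_c×3330 term appears on both sides and cancels. Collect the known terms of each column as K = Σ(ρt)_known − 3330 × (depth of known layers): K_1 = 60978 − 3330×21.4 = −10284; K_2 = 22272.1 − 3330×(0.384 + 7.624) = −4394.54.
Balance: K_1 = K_2 − x×(3330 − 1030), so x = (K_2 − K_1)/(3330 − 1030) = 5889.46/2300 = 2.56 km.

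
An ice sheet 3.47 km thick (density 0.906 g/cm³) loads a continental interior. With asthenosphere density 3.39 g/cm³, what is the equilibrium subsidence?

Isostatic balance requires: the ice load ρ_ice t is balanced by mantle displaced below, ρ_m s.
s = t ρ_ice / ρ_m = 3.47 km × 0.906/3.39 = 0.927 km.

0.927 km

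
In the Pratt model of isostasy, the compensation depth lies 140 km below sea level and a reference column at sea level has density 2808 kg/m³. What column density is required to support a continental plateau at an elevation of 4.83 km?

Pratt balance: ρ_ref D = ρ (D + h).
ρ = ρ_ref D/(D + h) = 2808 × 140 km/(140 km + 4.83 km) = 2710 kg/m³.

2710 kg/m³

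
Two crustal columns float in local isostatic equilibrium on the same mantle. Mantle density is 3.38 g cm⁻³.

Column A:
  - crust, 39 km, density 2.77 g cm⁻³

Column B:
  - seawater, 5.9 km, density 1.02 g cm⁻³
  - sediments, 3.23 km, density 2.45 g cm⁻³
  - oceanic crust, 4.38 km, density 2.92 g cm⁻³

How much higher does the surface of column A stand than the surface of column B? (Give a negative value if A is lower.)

1.43 km

For any compensation level in the mantle, the mantle terms cancel and isostasy reduces to e = (Σt_A − Σt_B) − (Σ(ρt)_A − Σ(ρt)_B) / ρ_m.
Σt_A = 39 km; Σt_B = 13.51 km; Σ(ρt)_A = 108.03; Σ(ρt)_B = 26.7211 (in km·g cm⁻³).
e = (39 − 13.51) − (108.03 − 26.7211) / 3.38 = 1.43 km.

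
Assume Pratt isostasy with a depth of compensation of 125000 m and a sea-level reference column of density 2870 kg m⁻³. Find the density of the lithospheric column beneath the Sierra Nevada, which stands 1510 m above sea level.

2840 kg m⁻³

Pratt balance: ρ_ref D = ρ (D + h).
ρ = ρ_ref D/(D + h) = 2870 × 125000 m/(125000 m + 1510 m) = 2840 kg m⁻³.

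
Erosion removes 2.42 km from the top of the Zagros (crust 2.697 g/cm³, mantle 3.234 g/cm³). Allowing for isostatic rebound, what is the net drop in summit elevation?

0.402 km

Rebound u = e ρ_c/ρ_m = 2.42 km × 2.697/3.234 = 2.018 km.
Net surface drop = e − u = 2.42 km − 2.018 km = e (ρ_m − ρ_c)/ρ_m = 0.402 km.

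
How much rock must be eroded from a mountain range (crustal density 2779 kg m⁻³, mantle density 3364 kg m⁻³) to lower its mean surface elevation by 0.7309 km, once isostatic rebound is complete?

Net drop Δ = e − u = e − e ρ_c/ρ_m = e (ρ_m − ρ_c)/ρ_m.
e = Δ ρ_m/(ρ_m − ρ_c) = 0.7309 km × 3364/585 = 4.2 km.

4.2 km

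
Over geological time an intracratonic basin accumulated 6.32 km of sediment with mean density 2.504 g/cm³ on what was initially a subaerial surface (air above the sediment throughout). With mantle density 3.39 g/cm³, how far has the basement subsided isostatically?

4.67 km

Subaerial load: s = t ρ_sed / ρ_m = 6.32 km × 2.504/3.39 = 4.67 km.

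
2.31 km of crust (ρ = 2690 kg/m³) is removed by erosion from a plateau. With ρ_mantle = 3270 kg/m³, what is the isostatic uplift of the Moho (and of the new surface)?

1.9 km

Unloading: uplift u = e ρ_c/ρ_m = 2.31 km × 2690/3270 = 1.9 km.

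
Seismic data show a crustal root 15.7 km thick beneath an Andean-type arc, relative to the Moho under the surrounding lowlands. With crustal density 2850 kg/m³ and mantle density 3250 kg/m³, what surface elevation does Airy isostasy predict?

For local isostatic compensation: ρ_c h = (ρ_m − ρ_c) r.
h = r (ρ_m − ρ_c) / ρ_c = 15.7 km × (3250 − 2850) / 2850 = 2.2 km.

2.2 km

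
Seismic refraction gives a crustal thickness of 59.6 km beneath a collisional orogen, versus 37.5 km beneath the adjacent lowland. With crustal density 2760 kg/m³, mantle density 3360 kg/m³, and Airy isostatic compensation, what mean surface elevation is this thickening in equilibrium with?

3.95 km

Excess crust Δ = 59.6 km − 37.5 km = 22.1 km, split between elevation h and root r with h + r = Δ.
Airy balance ρ_c h = (ρ_m − ρ_c) r gives r = h ρ_c/(ρ_m − ρ_c), so h (1 + ρ_c/(ρ_m − ρ_c)) = Δ, i.e. h = Δ (ρ_m − ρ_c)/ρ_m.
h = 22.1 km × 600/3360 = 3.95 km.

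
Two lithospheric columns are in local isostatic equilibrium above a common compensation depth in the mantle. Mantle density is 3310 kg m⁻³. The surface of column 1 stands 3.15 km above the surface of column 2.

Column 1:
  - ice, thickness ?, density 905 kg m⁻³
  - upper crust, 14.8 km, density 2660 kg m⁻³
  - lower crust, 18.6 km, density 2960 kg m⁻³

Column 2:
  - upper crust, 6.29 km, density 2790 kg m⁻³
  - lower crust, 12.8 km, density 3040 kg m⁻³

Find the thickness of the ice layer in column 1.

0.425 km

Take the compensation level at the base of the deeper column (depth z_c below the surface of column 1) and equate Σ ρ_i t_i down to z_c; mantle fills any gap and the z_c terms cancel.
Column 1: x×905 + 14.8×2660 + 18.6×2960 + (z_c − 33.4 − x)×3310
Column 2: 3.15×0 + 6.29×2790 + 12.8×3040 + (z_c − 3.15 − 19.09)×3310
The z_c×3310 term appears on both sides and cancels. Collect the known terms of each column as K = Σ(ρt)_known − 3310 × (depth of known layers): K_1 = 94424 − 3310×33.4 = −16130; K_2 = 56461.1 − 3310×(3.15 + 19.09) = −17153.3.
Balance: K_1 − x×(3310 − 905) = K_2, so x = (K_1 − K_2)/(3310 − 905) = 1023.3/2405 = 0.425 km.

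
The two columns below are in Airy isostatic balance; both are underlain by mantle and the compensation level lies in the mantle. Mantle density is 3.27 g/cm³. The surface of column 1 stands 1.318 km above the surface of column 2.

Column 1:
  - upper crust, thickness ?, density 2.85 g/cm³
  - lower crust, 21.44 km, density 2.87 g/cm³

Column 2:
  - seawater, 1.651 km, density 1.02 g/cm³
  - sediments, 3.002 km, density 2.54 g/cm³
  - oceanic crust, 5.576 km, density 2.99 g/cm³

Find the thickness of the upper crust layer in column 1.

Take the compensation level at the base of the deeper column (depth z_c below the surface of column 1) and equate Σ ρ_i t_i down to z_c; mantle fills any gap and the z_c terms cancel.
Column 1: x×2.85 + 21.44×2.87 + (z_c − 21.44 − x)×3.27
Column 2: 1.318×0 + 1.651×1.02 + 3.002×2.54 + 5.576×2.99 + (z_c − 1.318 − 10.229)×3.27
The z_c×3.27 term appears on both sides and cancels. Collect the known terms of each column as K = Σ(ρt)_known − 3.27 × (depth of known layers): K_1 = 61.5328 − 3.27×21.44 = −8.576; K_2 = 25.98134 − 3.27×(1.318 + 10.229) = −11.77735.
Balance: K_1 − x×(3.27 − 2.85) = K_2, so x = (K_1 − K_2)/(3.27 − 2.85) = 3.20135/0.42 = 7.62 km.

7.62 km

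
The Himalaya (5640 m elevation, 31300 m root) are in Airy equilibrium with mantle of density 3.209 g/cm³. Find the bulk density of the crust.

2.72 g/cm³

ρ_c h = (ρ_m − ρ_c) r → ρ_c (h + r) = ρ_m r → ρ_c = ρ_m r / (h + r).
ρ_c = 3.209 × 31300 m / (5640 m + 31300 m) = 2.72 g/cm³.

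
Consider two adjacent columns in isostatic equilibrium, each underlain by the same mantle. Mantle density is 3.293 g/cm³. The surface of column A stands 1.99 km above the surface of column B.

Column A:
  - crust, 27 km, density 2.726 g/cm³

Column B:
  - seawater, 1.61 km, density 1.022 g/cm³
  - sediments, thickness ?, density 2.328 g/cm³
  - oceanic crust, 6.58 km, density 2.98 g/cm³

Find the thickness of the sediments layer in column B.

3.15 km

Take the compensation level at the base of the deeper column (depth z_c below the surface of column A) and equate Σ ρ_i t_i down to z_c; mantle fills any gap and the z_c terms cancel.
Column A: 27×2.726 + (z_c − 27)×3.293
Column B: 1.99×0 + 1.61×1.022 + x×2.328 + 6.58×2.98 + (z_c − 1.99 − 8.19 − x)×3.293
The z_c×3.293 term appears on both sides and cancels. Collect the known terms of each column as K = Σ(ρt)_known − 3.293 × (depth of known layers): K_A = 73.602 − 3.293×27 = −15.309; K_B = 21.25382 − 3.293×(1.99 + 8.19) = −12.26892.
Balance: K_A = K_B − x×(3.293 − 2.328), so x = (K_B − K_A)/(3.293 − 2.328) = 3.04008/0.965 = 3.15 km.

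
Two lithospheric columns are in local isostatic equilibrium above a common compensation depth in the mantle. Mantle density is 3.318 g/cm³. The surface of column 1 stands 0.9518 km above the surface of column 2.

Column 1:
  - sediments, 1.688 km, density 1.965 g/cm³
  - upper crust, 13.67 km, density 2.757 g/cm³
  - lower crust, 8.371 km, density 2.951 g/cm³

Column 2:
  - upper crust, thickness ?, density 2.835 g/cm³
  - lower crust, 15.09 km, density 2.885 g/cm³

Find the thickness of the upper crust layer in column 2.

Take the compensation level at the base of the deeper column (depth z_c below the surface of column 1) and equate Σ ρ_i t_i down to z_c; mantle fills any gap and the z_c terms cancel.
Column 1: 1.688×1.965 + 13.67×2.757 + 8.371×2.951 + (z_c − 23.729)×3.318
Column 2: 0.9518×0 + x×2.835 + 15.09×2.885 + (z_c − 0.9518 − 15.09 − x)×3.318
The z_c×3.318 term appears on both sides and cancels. Collect the known terms of each column as K = Σ(ρt)_known − 3.318 × (depth of known layers): K_1 = 65.707931 − 3.318×23.729 = −13.024891; K_2 = 43.53465 − 3.318×(0.9518 + 15.09) = −9.6920424.
Balance: K_1 = K_2 − x×(3.318 − 2.835), so x = (K_2 − K_1)/(3.318 − 2.835) = 3.33285/0.483 = 6.9 km.

6.9 km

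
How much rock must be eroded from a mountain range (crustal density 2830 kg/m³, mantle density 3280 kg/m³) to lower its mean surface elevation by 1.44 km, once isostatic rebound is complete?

Net drop Δ = e − u = e − e ρ_c/ρ_m = e (ρ_m − ρ_c)/ρ_m.
e = Δ ρ_m/(ρ_m − ρ_c) = 1.44 km × 3280/450 = 10.5 km.

10.5 km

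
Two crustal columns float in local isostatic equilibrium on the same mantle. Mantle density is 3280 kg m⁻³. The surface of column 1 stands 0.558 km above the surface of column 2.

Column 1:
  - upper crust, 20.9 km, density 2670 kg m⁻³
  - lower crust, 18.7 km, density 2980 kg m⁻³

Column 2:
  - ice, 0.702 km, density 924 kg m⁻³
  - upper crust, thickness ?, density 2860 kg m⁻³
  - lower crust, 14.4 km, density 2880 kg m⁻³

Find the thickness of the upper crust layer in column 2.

Take the compensation level at the base of the deeper column (depth z_c below the surface of column 1) and equate Σ ρ_i t_i down to z_c; mantle fills any gap and the z_c terms cancel.
Column 1: 20.9×2670 + 18.7×2980 + (z_c − 39.6)×3280
Column 2: 0.558×0 + 0.702×924 + x×2860 + 14.4×2880 + (z_c − 0.558 − 15.102 − x)×3280
The z_c×3280 term appears on both sides and cancels. Collect the known terms of each column as K = Σ(ρt)_known − 3280 × (depth of known layers): K_1 = 111529 − 3280×39.6 = −18359; K_2 = 42120.648 − 3280×(0.558 + 15.102) = −9244.152.
Balance: K_1 = K_2 − x×(3280 − 2860), so x = (K_2 − K_1)/(3280 − 2860) = 9114.85/420 = 21.7 km.

21.7 km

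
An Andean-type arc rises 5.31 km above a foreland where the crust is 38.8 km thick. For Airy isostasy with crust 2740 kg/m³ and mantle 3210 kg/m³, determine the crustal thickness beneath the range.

75.1 km

Root depth r = h ρ_c / (ρ_m − ρ_c) = 5.31 km × 2740 / 470 = 30.96 km.
Total thickness = T + h + r = 38.8 km + 5.31 km + 30.96 km = 75.1 km.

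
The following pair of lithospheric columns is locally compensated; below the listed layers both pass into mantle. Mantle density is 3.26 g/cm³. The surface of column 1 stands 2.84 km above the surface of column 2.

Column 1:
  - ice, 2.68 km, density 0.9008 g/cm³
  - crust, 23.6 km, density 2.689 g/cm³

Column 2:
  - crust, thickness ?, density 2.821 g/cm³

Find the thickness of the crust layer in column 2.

Take the compensation level at the base of the deeper column (depth z_c below the surface of column 1) and equate Σ ρ_i t_i down to z_c; mantle fills any gap and the z_c terms cancel.
Column 1: 2.68×0.9008 + 23.6×2.689 + (z_c − 26.28)×3.26
Column 2: 2.84×0 + x×2.821 + (z_c − 2.84 − 0 − x)×3.26
The z_c×3.26 term appears on both sides and cancels. Collect the known terms of each column as K = Σ(ρt)_known − 3.26 × (depth of known layers): K_1 = 65.874544 − 3.26×26.28 = −19.798256; K_2 = 0 − 3.26×(2.84 + 0) = −9.2584.
Balance: K_1 = K_2 − x×(3.26 − 2.821), so x = (K_2 − K_1)/(3.26 − 2.821) = 10.5399/0.439 = 24 km.

24 km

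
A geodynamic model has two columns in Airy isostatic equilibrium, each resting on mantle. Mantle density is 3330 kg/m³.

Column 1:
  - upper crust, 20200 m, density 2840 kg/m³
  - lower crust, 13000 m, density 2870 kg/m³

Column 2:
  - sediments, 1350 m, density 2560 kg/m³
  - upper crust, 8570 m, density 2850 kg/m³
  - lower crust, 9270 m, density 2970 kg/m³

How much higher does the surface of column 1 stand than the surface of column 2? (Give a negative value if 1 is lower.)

2220 m

For any compensation level in the mantle, the mantle terms cancel and isostasy reduces to e = (Σt_1 − Σt_2) − (Σ(ρt)_1 − Σ(ρt)_2) / ρ_m.
Σt_1 = 33200 m; Σt_2 = 19190 m; Σ(ρt)_1 = 94678000; Σ(ρt)_2 = 55412400 (in m·kg/m³).
e = (33200 − 19190) − (94678000 − 55412400) / 3330 = 2220 m.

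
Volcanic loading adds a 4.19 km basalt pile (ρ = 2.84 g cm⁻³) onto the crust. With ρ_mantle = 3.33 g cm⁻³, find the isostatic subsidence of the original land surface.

3.57 km

Subaerial loading: s = t ρ_load / ρ_m.
s = 4.19 km × 2.84/3.33 = 3.57 km.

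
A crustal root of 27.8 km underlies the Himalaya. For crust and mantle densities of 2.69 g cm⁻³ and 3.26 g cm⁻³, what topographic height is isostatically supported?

By Archimedes' principle applied to the lithosphere: ρ_c h = (ρ_m − ρ_c) r.
h = r (ρ_m − ρ_c) / ρ_c = 27.8 km × (3.26 − 2.69) / 2.69 = 5.89 km.

5.89 km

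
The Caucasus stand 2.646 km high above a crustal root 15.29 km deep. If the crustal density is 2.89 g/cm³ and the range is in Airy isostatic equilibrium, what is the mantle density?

Airy balance: ρ_c h = (ρ_m − ρ_c) r → ρ_m = ρ_c (1 + h/r).
ρ_m = 2.89 × (1 + 2.646 km/15.29 km) = 3.39 g/cm³.

3.39 g/cm³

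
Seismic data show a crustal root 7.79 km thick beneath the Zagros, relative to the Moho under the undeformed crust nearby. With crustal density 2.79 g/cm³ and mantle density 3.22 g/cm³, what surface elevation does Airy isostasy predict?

1.2 km

Balancing pressure at the compensation depth: ρ_c h = (ρ_m − ρ_c) r.
h = r (ρ_m − ρ_c) / ρ_c = 7.79 km × (3.22 − 2.79) / 2.79 = 1.2 km.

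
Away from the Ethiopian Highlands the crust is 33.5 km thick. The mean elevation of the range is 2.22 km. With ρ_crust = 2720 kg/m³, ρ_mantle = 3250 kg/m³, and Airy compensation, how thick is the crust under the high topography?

47.1 km

Root depth r = h ρ_c / (ρ_m − ρ_c) = 2.22 km × 2720 / 530 = 11.39 km.
Total thickness = T + h + r = 33.5 km + 2.22 km + 11.39 km = 47.1 km.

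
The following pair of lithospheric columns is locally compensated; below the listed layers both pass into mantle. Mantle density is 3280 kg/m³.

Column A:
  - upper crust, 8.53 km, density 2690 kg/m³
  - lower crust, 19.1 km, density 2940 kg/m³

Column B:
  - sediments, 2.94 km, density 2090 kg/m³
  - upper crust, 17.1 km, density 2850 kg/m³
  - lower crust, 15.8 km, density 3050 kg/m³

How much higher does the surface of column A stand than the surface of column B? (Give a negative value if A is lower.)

−0.902 km

For any compensation level in the mantle, the mantle terms cancel and isostasy reduces to e = (Σt_A − Σt_B) − (Σ(ρt)_A − Σ(ρt)_B) / ρ_m.
Σt_A = 27.63 km; Σt_B = 35.84 km; Σ(ρt)_A = 79099.7; Σ(ρt)_B = 103069.6 (in km·kg/m³).
e = (27.63 − 35.84) − (79099.7 − 103069.6) / 3280 = −0.902 km.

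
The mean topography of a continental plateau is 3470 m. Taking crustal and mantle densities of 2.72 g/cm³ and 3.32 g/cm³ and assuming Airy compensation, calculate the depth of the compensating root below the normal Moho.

For local isostatic compensation: the weight of the topography is balanced by the buoyancy of the root, ρ_c h = (ρ_m − ρ_c) r.
r = h · ρ_c / (ρ_m − ρ_c) = 3470 m × 2.72 / (3.32 − 2.72) = 15700 m.

15700 m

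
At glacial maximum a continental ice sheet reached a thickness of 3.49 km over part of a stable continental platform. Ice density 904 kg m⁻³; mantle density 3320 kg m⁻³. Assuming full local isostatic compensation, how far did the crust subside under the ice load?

For local isostatic compensation: the ice load ρ_ice t is balanced by mantle displaced below, ρ_m s.
s = t ρ_ice / ρ_m = 3.49 km × 904/3320 = 0.95 km.

0.95 km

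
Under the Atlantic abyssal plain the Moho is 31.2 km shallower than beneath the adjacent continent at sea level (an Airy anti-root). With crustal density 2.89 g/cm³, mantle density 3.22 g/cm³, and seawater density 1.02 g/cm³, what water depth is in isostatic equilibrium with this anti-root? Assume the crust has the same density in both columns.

Replacing a thickness d of crust by seawater at the top must be balanced by replacing crust with mantle at the base: d (ρ_c − ρ_w) = a (ρ_m − ρ_c).
d = a (ρ_m − ρ_c)/(ρ_c − ρ_w) = 31.2 km × 0.33/1.87 = 5.51 km.

5.51 km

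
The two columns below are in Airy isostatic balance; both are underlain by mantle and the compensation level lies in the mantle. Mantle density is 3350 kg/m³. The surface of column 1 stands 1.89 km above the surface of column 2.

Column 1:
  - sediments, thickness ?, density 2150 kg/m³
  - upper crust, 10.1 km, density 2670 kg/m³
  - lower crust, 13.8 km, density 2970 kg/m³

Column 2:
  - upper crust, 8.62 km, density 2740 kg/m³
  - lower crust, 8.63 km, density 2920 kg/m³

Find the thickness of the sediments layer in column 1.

2.66 km

Take the compensation level at the base of the deeper column (depth z_c below the surface of column 1) and equate Σ ρ_i t_i down to z_c; mantle fills any gap and the z_c terms cancel.
Column 1: x×2150 + 10.1×2670 + 13.8×2970 + (z_c − 23.9 − x)×3350
Column 2: 1.89×0 + 8.62×2740 + 8.63×2920 + (z_c − 1.89 − 17.25)×3350
The z_c×3350 term appears on both sides and cancels. Collect the known terms of each column as K = Σ(ρt)_known − 3350 × (depth of known layers): K_1 = 67953 − 3350×23.9 = −12112; K_2 = 48818.4 − 3350×(1.89 + 17.25) = −15300.6.
Balance: K_1 − x×(3350 − 2150) = K_2, so x = (K_1 − K_2)/(3350 − 2150) = 3188.6/1200 = 2.66 km.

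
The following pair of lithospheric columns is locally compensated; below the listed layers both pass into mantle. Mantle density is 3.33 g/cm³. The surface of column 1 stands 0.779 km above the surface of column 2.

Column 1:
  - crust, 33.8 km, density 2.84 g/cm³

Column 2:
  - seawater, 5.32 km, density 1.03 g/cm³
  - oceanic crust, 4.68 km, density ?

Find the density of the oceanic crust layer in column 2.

Take the compensation level at the base of the deeper column (depth z_c below the surface of column 1) and equate Σ ρ_i t_i down to z_c; mantle fills any gap and the z_c terms cancel.
Column 1: 33.8×2.84 + (z_c − 33.8)×3.33
Column 2: 0.779×0 + 5.32×1.03 + 4.68×ρ + (z_c − 0.779 − 10)×3.33
The z_c×3.33 term appears on both sides and cancels. Collect the known terms of each column as K = Σ(ρt)_known − 3.33 × (depth of known layers): K_1 = 95.992 − 3.33×33.8 = −16.562; K_2 = 5.4796 − 3.33×(0.779 + 10) = −30.41447.
Balance: K_1 = K_2 + 4.68×ρ, so ρ = (K_1 − K_2)/4.68 = 13.8525/4.68 = 2.96 g/cm³.

2.96 g/cm³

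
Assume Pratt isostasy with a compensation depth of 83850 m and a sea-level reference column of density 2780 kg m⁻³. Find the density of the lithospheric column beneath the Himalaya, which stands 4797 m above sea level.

2630 kg m⁻³

Pratt balance: ρ_ref D = ρ (D + h).
ρ = ρ_ref D/(D + h) = 2780 × 83850 m/(83850 m + 4797 m) = 2630 kg m⁻³.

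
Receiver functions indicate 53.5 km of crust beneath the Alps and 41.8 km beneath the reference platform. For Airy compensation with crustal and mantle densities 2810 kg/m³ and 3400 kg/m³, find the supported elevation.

Excess crust Δ = 53.5 km − 41.8 km = 11.7 km, split between elevation h and root r with h + r = Δ.
Airy balance ρ_c h = (ρ_m − ρ_c) r gives r = h ρ_c/(ρ_m − ρ_c), so h (1 + ρ_c/(ρ_m − ρ_c)) = Δ, i.e. h = Δ (ρ_m − ρ_c)/ρ_m.
h = 11.7 km × 590/3400 = 2.03 km.

2.03 km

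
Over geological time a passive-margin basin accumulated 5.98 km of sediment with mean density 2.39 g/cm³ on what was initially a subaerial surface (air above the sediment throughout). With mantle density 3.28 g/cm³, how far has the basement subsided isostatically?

4.36 km

Subaerial load: s = t ρ_sed / ρ_m = 5.98 km × 2.39/3.28 = 4.36 km.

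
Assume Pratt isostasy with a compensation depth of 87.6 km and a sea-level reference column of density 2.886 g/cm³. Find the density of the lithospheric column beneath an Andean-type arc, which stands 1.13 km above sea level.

2.85 g/cm³

Pratt balance: ρ_ref D = ρ (D + h).
ρ = ρ_ref D/(D + h) = 2.886 × 87.6 km/(87.6 km + 1.13 km) = 2.85 g/cm³.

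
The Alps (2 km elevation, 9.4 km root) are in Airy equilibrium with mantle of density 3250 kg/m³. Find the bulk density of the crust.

ρ_c h = (ρ_m − ρ_c) r → ρ_c (h + r) = ρ_m r → ρ_c = ρ_m r / (h + r).
ρ_c = 3250 × 9.4 km / (2 km + 9.4 km) = 2680 kg/m³.

2680 kg/m³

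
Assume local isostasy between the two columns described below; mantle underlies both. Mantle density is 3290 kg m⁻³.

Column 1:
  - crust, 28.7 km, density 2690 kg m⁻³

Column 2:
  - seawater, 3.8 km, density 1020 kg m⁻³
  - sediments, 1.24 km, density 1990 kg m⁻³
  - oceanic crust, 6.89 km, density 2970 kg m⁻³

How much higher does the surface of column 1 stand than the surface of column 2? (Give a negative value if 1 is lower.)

For any compensation level in the mantle, the mantle terms cancel and isostasy reduces to e = (Σt_1 − Σt_2) − (Σ(ρt)_1 − Σ(ρt)_2) / ρ_m.
Σt_1 = 28.7 km; Σt_2 = 11.93 km; Σ(ρt)_1 = 77203; Σ(ρt)_2 = 26806.9 (in km·kg m⁻³).
e = (28.7 − 11.93) − (77203 − 26806.9) / 3290 = 1.45 km.

1.45 km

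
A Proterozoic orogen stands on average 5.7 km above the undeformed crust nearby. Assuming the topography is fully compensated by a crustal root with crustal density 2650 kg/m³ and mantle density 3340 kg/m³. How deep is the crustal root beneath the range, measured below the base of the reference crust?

By Archimedes' principle applied to the lithosphere: the weight of the topography is balanced by the buoyancy of the root, ρ_c h = (ρ_m − ρ_c) r.
r = h · ρ_c / (ρ_m − ρ_c) = 5.7 km × 2650 / (3340 − 2650) = 21.9 km.

21.9 km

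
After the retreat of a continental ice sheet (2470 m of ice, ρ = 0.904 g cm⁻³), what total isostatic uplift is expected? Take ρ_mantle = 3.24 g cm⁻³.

689 m

Removing the load lets mantle flow back in; uplift u satisfies ρ_ice t = ρ_m u.
u = t ρ_ice/ρ_m = 2470 m × 0.904/3.24 = 689 m.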